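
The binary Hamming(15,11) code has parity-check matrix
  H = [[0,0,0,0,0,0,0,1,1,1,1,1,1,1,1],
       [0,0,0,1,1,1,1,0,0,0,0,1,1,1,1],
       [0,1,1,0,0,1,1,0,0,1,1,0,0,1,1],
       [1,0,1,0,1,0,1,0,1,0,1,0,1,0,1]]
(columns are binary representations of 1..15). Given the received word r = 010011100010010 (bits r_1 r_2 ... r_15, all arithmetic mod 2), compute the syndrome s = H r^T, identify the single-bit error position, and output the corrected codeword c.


s = (0, 0, 1, 1)^T, error position = 3, corrected codeword c = 011011100010010

Compute s = H r^T mod 2 one row at a time:
  s_1 = 0 + 0 + 0 + 1 + 0 + 0 + 1 + 0 = 2 ≡ 0 (mod 2).
  s_2 = 0 + 1 + 1 + 1 + 0 + 0 + 1 + 0 = 4 ≡ 0 (mod 2).
  s_3 = 1 + 0 + 1 + 1 + 0 + 1 + 1 + 0 = 5 ≡ 1 (mod 2).
  s_4 = 0 + 0 + 1 + 1 + 0 + 1 + 0 + 0 = 3 ≡ 1 (mod 2).
s = (0, 0, 1, 1)^T — this equals column 3 of H (binary 0011), so error is at position 3.
Correct: flip bit 3 of r = 010011100010010 to get c = 011011100010010.


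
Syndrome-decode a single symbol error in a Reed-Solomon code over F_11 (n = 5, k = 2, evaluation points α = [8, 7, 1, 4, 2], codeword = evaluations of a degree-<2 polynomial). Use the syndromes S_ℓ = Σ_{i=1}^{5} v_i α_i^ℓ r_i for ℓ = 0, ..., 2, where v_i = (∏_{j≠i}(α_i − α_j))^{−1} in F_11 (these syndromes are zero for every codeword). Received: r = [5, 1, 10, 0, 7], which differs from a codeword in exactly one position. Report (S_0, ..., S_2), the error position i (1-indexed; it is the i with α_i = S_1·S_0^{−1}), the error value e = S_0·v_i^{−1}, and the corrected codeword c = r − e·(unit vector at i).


S = (8, 5, 10), error at position 5, error magnitude e = 4, c = [5, 1, 10, 0, 3].

Step 1: column multipliers v_i = (∏_{j≠i}(α_i − α_j))^{−1} mod 11.
  i = 1 (α = 8): (8−7)(8−1)(8−4)(8−2) = 1·7·4·6 = 168 ≡ 3, so v_1 = 3^{−1} = 4 (mod 11).
  i = 2 (α = 7): (7−8)(7−1)(7−4)(7−2) = (−1)·6·3·5 = −90 ≡ 9, so v_2 = 9^{−1} = 5 (mod 11).
  i = 3 (α = 1): (1−8)(1−7)(1−4)(1−2) = (−7)·(−6)·(−3)·(−1) = 126 ≡ 5, so v_3 = 5^{−1} = 9 (mod 11).
  i = 4 (α = 4): (4−8)(4−7)(4−1)(4−2) = (−4)·(−3)·3·2 = 72 ≡ 6, so v_4 = 6^{−1} = 2 (mod 11).
  i = 5 (α = 2): (2−8)(2−7)(2−1)(2−4) = (−6)·(−5)·1·(−2) = −60 ≡ 6, so v_5 = 6^{−1} = 2 (mod 11).
  v = [4, 5, 9, 2, 2].
Step 2: syndromes of r = [5, 1, 10, 0, 7] (all sums mod 11).
  S_0 = Σ v_i r_i = 4·5 + 5·1 + 9·10 + 2·0 + 2·7 = 129 ≡ 8.
  S_1 = Σ v_i α_i r_i = 4·8·5 + 5·7·1 + 9·1·10 + 2·4·0 + 2·2·7 = 313 ≡ 5.
  α_i^2 mod 11 = [9, 5, 1, 5, 4].
  S_2 = Σ v_i α_i^2 r_i = 4·9·5 + 5·5·1 + 9·1·10 + 2·5·0 + 2·4·7 = 351 ≡ 10.
  S = (8, 5, 10) ≠ 0, so r is not a codeword (an error is present).
Step 3: locate the error. For a single error e at position i, S_ℓ = v_i·e·α_i^ℓ, so α_err = S_1/S_0.
  S_0^{−1} = 8^{−1} = 7 (mod 11), so α_err = 5·7 = 35 ≡ 2 = α_5. Error position i = 5.
  Consistency check: S_2/S_1 = 10·9 = 90 ≡ 2 = α_err ✓ (single-error assumption holds).
Step 4: error magnitude e = S_0/v_5 = S_0·∏_{j≠5}(α_5 − α_j) = 8·6 = 48 ≡ 4 (mod 11).
Step 5: correct position 5: c_5 = r_5 − e = 7 − 4 ≡ 3 (mod 11). Hence c = [5, 1, 10, 0, 3].
  Check: interpolating c through the α_i gives m(x) = 6 + 4·x (degree < 2) with m(α_i) = c_i for every i, so c is indeed a codeword.


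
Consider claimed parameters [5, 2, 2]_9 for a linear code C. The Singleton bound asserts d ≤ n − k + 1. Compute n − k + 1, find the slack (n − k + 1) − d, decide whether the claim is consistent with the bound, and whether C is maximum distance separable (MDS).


Singleton RHS = n − k + 1 = 4, slack = 2, bound satisfied, not MDS.

Singleton bound: d ≤ n − k + 1.
Here n = 5, k = 2, so n − k + 1 = 4.
Given d = 2, check d ≤ 4: YES.
Slack = (n − k + 1) − d = 2.
The code is NOT MDS (slack = 2 > 0).
Description: the claimed parameters are [5, 2, 2]_9; such a code would be non-MDS.


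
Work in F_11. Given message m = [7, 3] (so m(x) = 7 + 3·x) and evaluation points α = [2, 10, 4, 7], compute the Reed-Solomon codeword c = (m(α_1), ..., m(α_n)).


c = [2, 4, 8, 6]

Message polynomial: m(x) = 7 + 3·x (mod 11).
For each evaluation point α_i, compute m(α_i) mod 11:
  α_1 = 2: Horner steps 3 → 2, so m(2) = 2.
  α_2 = 10: Horner steps 3 → 4, so m(10) = 4.
  α_3 = 4: Horner steps 3 → 8, so m(4) = 8.
  α_4 = 7: Horner steps 3 → 6, so m(7) = 6.
Codeword c = [2, 4, 8, 6] ∈ F_11^4.


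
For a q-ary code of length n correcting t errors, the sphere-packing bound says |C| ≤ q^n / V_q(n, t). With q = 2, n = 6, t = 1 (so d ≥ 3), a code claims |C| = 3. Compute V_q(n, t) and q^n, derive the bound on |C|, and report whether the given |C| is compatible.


V_q(n, t) = 7, q^n = 64, Hamming bound = 9, |C| = 3 ≤ bound (satisfied).

Step 1: Compute V_q(n, t) = Σ_{j=0}^1 C(n, j) (q−1)^j.
  j = 0: C(6,0)·(1)^0 = 1·1 = 1.
  j = 1: C(6,1)·(1)^1 = 6·1 = 6.
  V_q(n, t) = 1 + 6 = 7.
Step 2: q^n = 2^6 = 64.
Step 3: Hamming bound ⌊q^n / V_q(n,t)⌋ = ⌊64/7⌋ = 9.
Step 4: Compare |C| = 3 to 9: satisfied.
The claimed |C| lies below the Hamming bound.


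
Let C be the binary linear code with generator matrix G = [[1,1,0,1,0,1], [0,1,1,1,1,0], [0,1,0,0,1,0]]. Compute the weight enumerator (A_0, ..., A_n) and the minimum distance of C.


Weight distribution: A_0 = 1, A_2 = 2, A_4 = 5. Minimum distance d = 2.

Enumerate all 2^3 = 8 messages m ∈ F_2^3.
For each, compute codeword c = mG in F_2^6, then tally its weight.
  m = 000 → c = 000000, weight = 0.
  m = 100 → c = 110101, weight = 4.
  m = 010 → c = 011110, weight = 4.
  m = 110 → c = 101011, weight = 4.
  m = 001 → c = 010010, weight = 2.
  m = 101 → c = 100111, weight = 4.
  m = 011 → c = 001100, weight = 2.
  m = 111 → c = 111001, weight = 4.
Tally weights:
  weight 0: 1 codewords.
  weight 2: 2 codewords.
  weight 4: 5 codewords.
Minimum distance d = smallest w > 0 with A_w > 0 = 2.
Sanity: Σ A_w = 8 = 2^3 = 8 ✓.


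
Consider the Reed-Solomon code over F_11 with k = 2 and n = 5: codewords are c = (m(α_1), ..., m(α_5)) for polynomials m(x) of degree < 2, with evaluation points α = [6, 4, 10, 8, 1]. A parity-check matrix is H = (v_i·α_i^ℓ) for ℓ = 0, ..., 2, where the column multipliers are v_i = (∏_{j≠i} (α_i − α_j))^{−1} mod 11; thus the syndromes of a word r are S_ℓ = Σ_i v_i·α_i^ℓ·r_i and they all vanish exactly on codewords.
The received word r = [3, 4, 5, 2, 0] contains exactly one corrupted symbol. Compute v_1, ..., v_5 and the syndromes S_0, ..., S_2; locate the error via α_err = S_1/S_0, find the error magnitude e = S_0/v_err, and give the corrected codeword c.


S = (5, 6, 5), error at position 3, error magnitude e = 4, c = [3, 4, 1, 2, 0].

Step 1: column multipliers v_i = (∏_{j≠i}(α_i − α_j))^{−1} mod 11.
  i = 1 (α = 6): (6−4)(6−10)(6−8)(6−1) = 2·(−4)·(−2)·5 = 80 ≡ 3, so v_1 = 3^{−1} = 4 (mod 11).
  i = 2 (α = 4): (4−6)(4−10)(4−8)(4−1) = (−2)·(−6)·(−4)·3 = −144 ≡ 10, so v_2 = 10^{−1} = 10 (mod 11).
  i = 3 (α = 10): (10−6)(10−4)(10−8)(10−1) = 4·6·2·9 = 432 ≡ 3, so v_3 = 3^{−1} = 4 (mod 11).
  i = 4 (α = 8): (8−6)(8−4)(8−10)(8−1) = 2·4·(−2)·7 = −112 ≡ 9, so v_4 = 9^{−1} = 5 (mod 11).
  i = 5 (α = 1): (1−6)(1−4)(1−10)(1−8) = (−5)·(−3)·(−9)·(−7) = 945 ≡ 10, so v_5 = 10^{−1} = 10 (mod 11).
  v = [4, 10, 4, 5, 10].
Step 2: syndromes of r = [3, 4, 5, 2, 0] (all sums mod 11).
  S_0 = Σ v_i r_i = 4·3 + 10·4 + 4·5 + 5·2 + 10·0 = 82 ≡ 5.
  S_1 = Σ v_i α_i r_i = 4·6·3 + 10·4·4 + 4·10·5 + 5·8·2 + 10·1·0 = 512 ≡ 6.
  α_i^2 mod 11 = [3, 5, 1, 9, 1].
  S_2 = Σ v_i α_i^2 r_i = 4·3·3 + 10·5·4 + 4·1·5 + 5·9·2 + 10·1·0 = 346 ≡ 5.
  S = (5, 6, 5) ≠ 0, so r is not a codeword (an error is present).
Step 3: locate the error. For a single error e at position i, S_ℓ = v_i·e·α_i^ℓ, so α_err = S_1/S_0.
  S_0^{−1} = 5^{−1} = 9 (mod 11), so α_err = 6·9 = 54 ≡ 10 = α_3. Error position i = 3.
  Consistency check: S_2/S_1 = 5·2 = 10 ≡ 10 = α_err ✓ (single-error assumption holds).
Step 4: error magnitude e = S_0/v_3 = S_0·∏_{j≠3}(α_3 − α_j) = 5·3 = 15 ≡ 4 (mod 11).
Step 5: correct position 3: c_3 = r_3 − e = 5 − 4 ≡ 1 (mod 11). Hence c = [3, 4, 1, 2, 0].
  Check: interpolating c through the α_i gives m(x) = 6 + 5·x (degree < 2) with m(α_i) = c_i for every i, so c is indeed a codeword.


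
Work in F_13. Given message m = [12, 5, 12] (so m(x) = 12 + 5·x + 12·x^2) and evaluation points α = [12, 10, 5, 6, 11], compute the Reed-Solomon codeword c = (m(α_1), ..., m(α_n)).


c = [6, 1, 12, 6, 11]

Message polynomial: m(x) = 12 + 5·x + 12·x^2 (mod 13).
For each evaluation point α_i, compute m(α_i) mod 13:
  α_1 = 12: Horner steps 12 → 6 → 6, so m(12) = 6.
  α_2 = 10: Horner steps 12 → 8 → 1, so m(10) = 1.
  α_3 = 5: Horner steps 12 → 0 → 12, so m(5) = 12.
  α_4 = 6: Horner steps 12 → 12 → 6, so m(6) = 6.
  α_5 = 11: Horner steps 12 → 7 → 11, so m(11) = 11.
Codeword c = [6, 1, 12, 6, 11] ∈ F_13^5.


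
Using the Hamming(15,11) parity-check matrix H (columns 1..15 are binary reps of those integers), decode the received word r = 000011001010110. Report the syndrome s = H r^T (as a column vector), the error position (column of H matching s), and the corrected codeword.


s = (0, 0, 1, 0)^T, error position = 2, corrected codeword c = 010011001010110

Compute s = H r^T mod 2 one row at a time:
  s_1 = 0 + 1 + 0 + 1 + 0 + 1 + 1 + 0 = 4 ≡ 0 (mod 2).
  s_2 = 0 + 1 + 1 + 0 + 0 + 1 + 1 + 0 = 4 ≡ 0 (mod 2).
  s_3 = 0 + 0 + 1 + 0 + 0 + 1 + 1 + 0 = 3 ≡ 1 (mod 2).
  s_4 = 0 + 0 + 1 + 0 + 1 + 1 + 1 + 0 = 4 ≡ 0 (mod 2).
s = (0, 0, 1, 0)^T — this equals column 2 of H (binary 0010), so error is at position 2.
Correct: flip bit 2 of r = 000011001010110 to get c = 010011001010110.


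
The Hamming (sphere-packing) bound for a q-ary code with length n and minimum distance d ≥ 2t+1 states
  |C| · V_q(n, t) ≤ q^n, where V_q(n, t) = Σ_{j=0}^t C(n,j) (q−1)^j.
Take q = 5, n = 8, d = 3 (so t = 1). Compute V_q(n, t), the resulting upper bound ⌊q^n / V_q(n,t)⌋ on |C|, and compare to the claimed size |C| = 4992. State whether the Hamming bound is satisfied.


V_q(n, t) = 33, q^n = 390625, Hamming bound = 11837, |C| = 4992 ≤ bound (satisfied).

Step 1: Compute V_q(n, t) = Σ_{j=0}^1 C(n, j) (q−1)^j.
  j = 0: C(8,0)·(4)^0 = 1·1 = 1.
  j = 1: C(8,1)·(4)^1 = 8·4 = 32.
  V_q(n, t) = 1 + 32 = 33.
Step 2: q^n = 5^8 = 390625.
Step 3: Hamming bound ⌊q^n / V_q(n,t)⌋ = ⌊390625/33⌋ = 11837.
Step 4: Compare |C| = 4992 to 11837: satisfied.
The claimed |C| lies below the Hamming bound.


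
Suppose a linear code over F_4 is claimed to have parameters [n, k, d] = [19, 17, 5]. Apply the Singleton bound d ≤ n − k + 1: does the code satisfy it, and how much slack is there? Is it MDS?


Singleton RHS = n − k + 1 = 3, slack = -2, bound violated (no such code; not MDS).

Singleton bound: d ≤ n − k + 1.
Here n = 19, k = 17, so n − k + 1 = 3.
Given d = 5, check d ≤ 3: NO.
Slack = (n − k + 1) − d = -2.
The slack is negative: d = 5 exceeds n − k + 1 = 3 by 2, so the Singleton bound is violated and no linear [19, 17, 5]_4 code can exist. In particular it is not MDS (MDS requires d = n − k + 1 exactly).
Description: the claimed parameters are [19, 17, 5]_4; such a code would be impossible (violates the Singleton bound).


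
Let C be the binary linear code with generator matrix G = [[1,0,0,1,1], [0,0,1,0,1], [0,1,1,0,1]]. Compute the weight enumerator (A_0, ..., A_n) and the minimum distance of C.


Weight distribution: A_0 = 1, A_1 = 1, A_2 = 1, A_3 = 3, A_4 = 2. Minimum distance d = 1.

Enumerate all 2^3 = 8 messages m ∈ F_2^3.
For each, compute codeword c = mG in F_2^5, then tally its weight.
  m = 000 → c = 00000, weight = 0.
  m = 100 → c = 10011, weight = 3.
  m = 010 → c = 00101, weight = 2.
  m = 110 → c = 10110, weight = 3.
  m = 001 → c = 01101, weight = 3.
  m = 101 → c = 11110, weight = 4.
  m = 011 → c = 01000, weight = 1.
  m = 111 → c = 11011, weight = 4.
Tally weights:
  weight 0: 1 codewords.
  weight 1: 1 codewords.
  weight 2: 1 codewords.
  weight 3: 3 codewords.
  weight 4: 2 codewords.
Minimum distance d = smallest w > 0 with A_w > 0 = 1.
Sanity: Σ A_w = 8 = 2^3 = 8 ✓.


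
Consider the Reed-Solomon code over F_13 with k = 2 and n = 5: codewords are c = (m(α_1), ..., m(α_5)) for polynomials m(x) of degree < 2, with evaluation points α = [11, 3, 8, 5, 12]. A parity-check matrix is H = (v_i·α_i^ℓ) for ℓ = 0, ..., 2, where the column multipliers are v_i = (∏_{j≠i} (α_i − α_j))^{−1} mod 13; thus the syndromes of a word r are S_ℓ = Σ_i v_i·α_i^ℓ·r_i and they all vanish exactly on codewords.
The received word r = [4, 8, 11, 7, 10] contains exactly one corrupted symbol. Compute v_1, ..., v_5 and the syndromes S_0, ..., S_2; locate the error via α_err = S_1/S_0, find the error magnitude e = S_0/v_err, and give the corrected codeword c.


S = (7, 4, 6), error at position 3, error magnitude e = 12, c = [4, 8, 12, 7, 10].

Step 1: column multipliers v_i = (∏_{j≠i}(α_i − α_j))^{−1} mod 13.
  i = 1 (α = 11): (11−3)(11−8)(11−5)(11−12) = 8·3·6·(−1) = −144 ≡ 12, so v_1 = 12^{−1} = 12 (mod 13).
  i = 2 (α = 3): (3−11)(3−8)(3−5)(3−12) = (−8)·(−5)·(−2)·(−9) = 720 ≡ 5, so v_2 = 5^{−1} = 8 (mod 13).
  i = 3 (α = 8): (8−11)(8−3)(8−5)(8−12) = (−3)·5·3·(−4) = 180 ≡ 11, so v_3 = 11^{−1} = 6 (mod 13).
  i = 4 (α = 5): (5−11)(5−3)(5−8)(5−12) = (−6)·2·(−3)·(−7) = −252 ≡ 8, so v_4 = 8^{−1} = 5 (mod 13).
  i = 5 (α = 12): (12−11)(12−3)(12−8)(12−5) = 1·9·4·7 = 252 ≡ 5, so v_5 = 5^{−1} = 8 (mod 13).
  v = [12, 8, 6, 5, 8].
Step 2: syndromes of r = [4, 8, 11, 7, 10] (all sums mod 13).
  S_0 = Σ v_i r_i = 12·4 + 8·8 + 6·11 + 5·7 + 8·10 = 293 ≡ 7.
  S_1 = Σ v_i α_i r_i = 12·11·4 + 8·3·8 + 6·8·11 + 5·5·7 + 8·12·10 = 2383 ≡ 4.
  α_i^2 mod 13 = [4, 9, 12, 12, 1].
  S_2 = Σ v_i α_i^2 r_i = 12·4·4 + 8·9·8 + 6·12·11 + 5·12·7 + 8·1·10 = 2060 ≡ 6.
  S = (7, 4, 6) ≠ 0, so r is not a codeword (an error is present).
Step 3: locate the error. For a single error e at position i, S_ℓ = v_i·e·α_i^ℓ, so α_err = S_1/S_0.
  S_0^{−1} = 7^{−1} = 2 (mod 13), so α_err = 4·2 = 8 ≡ 8 = α_3. Error position i = 3.
  Consistency check: S_2/S_1 = 6·10 = 60 ≡ 8 = α_err ✓ (single-error assumption holds).
Step 4: error magnitude e = S_0/v_3 = S_0·∏_{j≠3}(α_3 − α_j) = 7·11 = 77 ≡ 12 (mod 13).
Step 5: correct position 3: c_3 = r_3 − e = 11 − 12 ≡ 12 (mod 13). Hence c = [4, 8, 12, 7, 10].
  Check: interpolating c through the α_i gives m(x) = 3 + 6·x (degree < 2) with m(α_i) = c_i for every i, so c is indeed a codeword.


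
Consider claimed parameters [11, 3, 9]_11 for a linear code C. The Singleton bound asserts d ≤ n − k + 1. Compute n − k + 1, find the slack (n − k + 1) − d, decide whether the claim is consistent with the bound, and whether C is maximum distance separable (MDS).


Singleton RHS = n − k + 1 = 9, slack = 0, bound satisfied, MDS.

Singleton bound: d ≤ n − k + 1.
Here n = 11, k = 3, so n − k + 1 = 9.
Given d = 9, check d ≤ 9: YES.
Slack = (n − k + 1) − d = 0.
The code is MDS (slack = 0).
Description: the claimed parameters are [11, 3, 9]_11; such a code would be MDS (meets Singleton bound).


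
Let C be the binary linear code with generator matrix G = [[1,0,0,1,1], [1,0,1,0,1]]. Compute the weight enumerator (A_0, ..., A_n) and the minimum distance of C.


Weight distribution: A_0 = 1, A_2 = 1, A_3 = 2. Minimum distance d = 2.

Enumerate all 2^2 = 4 messages m ∈ F_2^2.
For each, compute codeword c = mG in F_2^5, then tally its weight.
  m = 00 → c = 00000, weight = 0.
  m = 10 → c = 10011, weight = 3.
  m = 01 → c = 10101, weight = 3.
  m = 11 → c = 00110, weight = 2.
Tally weights:
  weight 0: 1 codewords.
  weight 2: 1 codewords.
  weight 3: 2 codewords.
Minimum distance d = smallest w > 0 with A_w > 0 = 2.
Sanity: Σ A_w = 4 = 2^2 = 4 ✓.


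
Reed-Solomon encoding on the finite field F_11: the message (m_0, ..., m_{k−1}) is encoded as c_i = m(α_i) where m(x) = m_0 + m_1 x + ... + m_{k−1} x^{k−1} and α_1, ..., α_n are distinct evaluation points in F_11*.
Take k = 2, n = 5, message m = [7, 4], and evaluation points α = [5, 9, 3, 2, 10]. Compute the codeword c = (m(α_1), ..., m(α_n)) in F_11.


c = [5, 10, 8, 4, 3]

Message polynomial: m(x) = 7 + 4·x (mod 11).
For each evaluation point α_i, compute m(α_i) mod 11:
  α_1 = 5: Horner steps 4 → 5, so m(5) = 5.
  α_2 = 9: Horner steps 4 → 10, so m(9) = 10.
  α_3 = 3: Horner steps 4 → 8, so m(3) = 8.
  α_4 = 2: Horner steps 4 → 4, so m(2) = 4.
  α_5 = 10: Horner steps 4 → 3, so m(10) = 3.
Codeword c = [5, 10, 8, 4, 3] ∈ F_11^5.


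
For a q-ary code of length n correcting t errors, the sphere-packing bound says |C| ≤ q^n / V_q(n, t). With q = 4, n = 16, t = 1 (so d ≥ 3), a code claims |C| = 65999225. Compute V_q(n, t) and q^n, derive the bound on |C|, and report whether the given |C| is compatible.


V_q(n, t) = 49, q^n = 4294967296, Hamming bound = 87652393, |C| = 65999225 ≤ bound (satisfied).

Step 1: Compute V_q(n, t) = Σ_{j=0}^1 C(n, j) (q−1)^j.
  j = 0: C(16,0)·(3)^0 = 1·1 = 1.
  j = 1: C(16,1)·(3)^1 = 16·3 = 48.
  V_q(n, t) = 1 + 48 = 49.
Step 2: q^n = 4^16 = 4294967296.
Step 3: Hamming bound ⌊q^n / V_q(n,t)⌋ = ⌊4294967296/49⌋ = 87652393.
Step 4: Compare |C| = 65999225 to 87652393: satisfied.
The claimed |C| lies below the Hamming bound.


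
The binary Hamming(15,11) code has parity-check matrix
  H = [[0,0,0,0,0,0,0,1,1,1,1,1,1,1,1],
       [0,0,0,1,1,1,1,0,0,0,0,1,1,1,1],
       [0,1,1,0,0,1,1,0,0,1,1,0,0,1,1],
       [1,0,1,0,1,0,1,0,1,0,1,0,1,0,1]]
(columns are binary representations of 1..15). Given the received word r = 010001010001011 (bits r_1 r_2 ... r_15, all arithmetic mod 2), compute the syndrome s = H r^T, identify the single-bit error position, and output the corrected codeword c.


s = (0, 0, 0, 1)^T, error position = 1, corrected codeword c = 110001010001011

Compute s = H r^T mod 2 one row at a time:
  s_1 = 1 + 0 + 0 + 0 + 1 + 0 + 1 + 1 = 4 ≡ 0 (mod 2).
  s_2 = 0 + 0 + 1 + 0 + 1 + 0 + 1 + 1 = 4 ≡ 0 (mod 2).
  s_3 = 1 + 0 + 1 + 0 + 0 + 0 + 1 + 1 = 4 ≡ 0 (mod 2).
  s_4 = 0 + 0 + 0 + 0 + 0 + 0 + 0 + 1 = 1 ≡ 1 (mod 2).
s = (0, 0, 0, 1)^T — this equals column 1 of H (binary 0001), so error is at position 1.
Correct: flip bit 1 of r = 010001010001011 to get c = 110001010001011.


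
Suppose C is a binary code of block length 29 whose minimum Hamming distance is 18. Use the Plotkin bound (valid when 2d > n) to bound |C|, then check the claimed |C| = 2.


Plotkin bound M ≤ 4; given |C| = 2 ≤ bound (satisfied).

Check applicability: 2d = 36, n = 29.
2d − n = 7 > 0, so Plotkin applies.
Compute d/(2d−n) = 18/7 ≈ 2.5714.
⌊d/(2d−n)⌋ = 2.
Plotkin bound: M ≤ 2·2 = 4.
Given |C| = 2, check: satisfied.
This |C| is below the Plotkin bound.


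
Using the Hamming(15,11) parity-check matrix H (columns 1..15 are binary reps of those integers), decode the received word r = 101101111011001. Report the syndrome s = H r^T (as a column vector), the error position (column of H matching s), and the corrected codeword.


s = (1, 1, 1, 0)^T, error position = 14, corrected codeword c = 101101111011011

Compute s = H r^T mod 2 one row at a time:
  s_1 = 1 + 1 + 0 + 1 + 1 + 0 + 0 + 1 = 5 ≡ 1 (mod 2).
  s_2 = 1 + 0 + 1 + 1 + 1 + 0 + 0 + 1 = 5 ≡ 1 (mod 2).
  s_3 = 0 + 1 + 1 + 1 + 0 + 1 + 0 + 1 = 5 ≡ 1 (mod 2).
  s_4 = 1 + 1 + 0 + 1 + 1 + 1 + 0 + 1 = 6 ≡ 0 (mod 2).
s = (1, 1, 1, 0)^T — this equals column 14 of H (binary 1110), so error is at position 14.
Correct: flip bit 14 of r = 101101111011001 to get c = 101101111011011.


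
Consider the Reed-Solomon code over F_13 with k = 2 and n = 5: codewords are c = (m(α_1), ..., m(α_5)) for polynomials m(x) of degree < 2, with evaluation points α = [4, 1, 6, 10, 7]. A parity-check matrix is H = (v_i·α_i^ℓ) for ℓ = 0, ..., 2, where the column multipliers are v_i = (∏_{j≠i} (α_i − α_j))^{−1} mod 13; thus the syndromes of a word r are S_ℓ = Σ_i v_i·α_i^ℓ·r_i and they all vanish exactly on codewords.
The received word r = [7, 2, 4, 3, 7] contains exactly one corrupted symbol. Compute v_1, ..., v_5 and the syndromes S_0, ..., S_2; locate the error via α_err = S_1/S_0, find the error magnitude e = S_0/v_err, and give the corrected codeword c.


S = (1, 4, 3), error at position 1, error magnitude e = 9, c = [11, 2, 4, 3, 7].

Step 1: column multipliers v_i = (∏_{j≠i}(α_i − α_j))^{−1} mod 13.
  i = 1 (α = 4): (4−1)(4−6)(4−10)(4−7) = 3·(−2)·(−6)·(−3) = −108 ≡ 9, so v_1 = 9^{−1} = 3 (mod 13).
  i = 2 (α = 1): (1−4)(1−6)(1−10)(1−7) = (−3)·(−5)·(−9)·(−6) = 810 ≡ 4, so v_2 = 4^{−1} = 10 (mod 13).
  i = 3 (α = 6): (6−4)(6−1)(6−10)(6−7) = 2·5·(−4)·(−1) = 40 ≡ 1, so v_3 = 1^{−1} = 1 (mod 13).
  i = 4 (α = 10): (10−4)(10−1)(10−6)(10−7) = 6·9·4·3 = 648 ≡ 11, so v_4 = 11^{−1} = 6 (mod 13).
  i = 5 (α = 7): (7−4)(7−1)(7−6)(7−10) = 3·6·1·(−3) = −54 ≡ 11, so v_5 = 11^{−1} = 6 (mod 13).
  v = [3, 10, 1, 6, 6].
Step 2: syndromes of r = [7, 2, 4, 3, 7] (all sums mod 13).
  S_0 = Σ v_i r_i = 3·7 + 10·2 + 1·4 + 6·3 + 6·7 = 105 ≡ 1.
  S_1 = Σ v_i α_i r_i = 3·4·7 + 10·1·2 + 1·6·4 + 6·10·3 + 6·7·7 = 602 ≡ 4.
  α_i^2 mod 13 = [3, 1, 10, 9, 10].
  S_2 = Σ v_i α_i^2 r_i = 3·3·7 + 10·1·2 + 1·10·4 + 6·9·3 + 6·10·7 = 705 ≡ 3.
  S = (1, 4, 3) ≠ 0, so r is not a codeword (an error is present).
Step 3: locate the error. For a single error e at position i, S_ℓ = v_i·e·α_i^ℓ, so α_err = S_1/S_0.
  S_0^{−1} = 1^{−1} = 1 (mod 13), so α_err = 4·1 = 4 ≡ 4 = α_1. Error position i = 1.
  Consistency check: S_2/S_1 = 3·10 = 30 ≡ 4 = α_err ✓ (single-error assumption holds).
Step 4: error magnitude e = S_0/v_1 = S_0·∏_{j≠1}(α_1 − α_j) = 1·9 = 9 ≡ 9 (mod 13).
Step 5: correct position 1: c_1 = r_1 − e = 7 − 9 ≡ 11 (mod 13). Hence c = [11, 2, 4, 3, 7].
  Check: interpolating c through the α_i gives m(x) = 12 + 3·x (degree < 2) with m(α_i) = c_i for every i, so c is indeed a codeword.


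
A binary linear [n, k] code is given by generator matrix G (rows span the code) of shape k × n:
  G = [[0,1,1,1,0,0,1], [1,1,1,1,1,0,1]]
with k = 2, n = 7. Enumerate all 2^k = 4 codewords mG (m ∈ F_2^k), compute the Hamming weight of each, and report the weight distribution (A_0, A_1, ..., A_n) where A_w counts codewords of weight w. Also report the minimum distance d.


Weight distribution: A_0 = 1, A_2 = 1, A_4 = 1, A_6 = 1. Minimum distance d = 2.

Enumerate all 2^2 = 4 messages m ∈ F_2^2.
For each, compute codeword c = mG in F_2^7, then tally its weight.
  m = 00 → c = 0000000, weight = 0.
  m = 10 → c = 0111001, weight = 4.
  m = 01 → c = 1111101, weight = 6.
  m = 11 → c = 1000100, weight = 2.
Tally weights:
  weight 0: 1 codewords.
  weight 2: 1 codewords.
  weight 4: 1 codewords.
  weight 6: 1 codewords.
Minimum distance d = smallest w > 0 with A_w > 0 = 2.
Sanity: Σ A_w = 4 = 2^2 = 4 ✓.


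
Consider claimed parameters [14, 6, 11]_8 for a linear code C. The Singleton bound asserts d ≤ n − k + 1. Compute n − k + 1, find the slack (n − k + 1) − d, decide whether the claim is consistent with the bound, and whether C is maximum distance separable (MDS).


Singleton RHS = n − k + 1 = 9, slack = -2, bound violated (no such code; not MDS).

Singleton bound: d ≤ n − k + 1.
Here n = 14, k = 6, so n − k + 1 = 9.
Given d = 11, check d ≤ 9: NO.
Slack = (n − k + 1) − d = -2.
The slack is negative: d = 11 exceeds n − k + 1 = 9 by 2, so the Singleton bound is violated and no linear [14, 6, 11]_8 code can exist. In particular it is not MDS (MDS requires d = n − k + 1 exactly).
Description: the claimed parameters are [14, 6, 11]_8; such a code would be impossible (violates the Singleton bound).


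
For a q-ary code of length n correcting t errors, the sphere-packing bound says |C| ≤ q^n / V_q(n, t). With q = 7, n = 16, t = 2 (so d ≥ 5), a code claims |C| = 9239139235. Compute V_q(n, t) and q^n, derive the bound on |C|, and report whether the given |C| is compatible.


V_q(n, t) = 4417, q^n = 33232930569601, Hamming bound = 7523869270, |C| = 9239139235 > bound (violated).

Step 1: Compute V_q(n, t) = Σ_{j=0}^2 C(n, j) (q−1)^j.
  j = 0: C(16,0)·(6)^0 = 1·1 = 1.
  j = 1: C(16,1)·(6)^1 = 16·6 = 96.
  j = 2: C(16,2)·(6)^2 = 120·36 = 4320.
  V_q(n, t) = 1 + 96 + 4320 = 4417.
Step 2: q^n = 7^16 = 33232930569601.
Step 3: Hamming bound ⌊q^n / V_q(n,t)⌋ = ⌊33232930569601/4417⌋ = 7523869270.
Step 4: Compare |C| = 9239139235 to 7523869270: violated.
The claimed |C| lies above the Hamming bound, so no 7-ary code of length 16 with d ≥ 5 can have 9239139235 codewords.


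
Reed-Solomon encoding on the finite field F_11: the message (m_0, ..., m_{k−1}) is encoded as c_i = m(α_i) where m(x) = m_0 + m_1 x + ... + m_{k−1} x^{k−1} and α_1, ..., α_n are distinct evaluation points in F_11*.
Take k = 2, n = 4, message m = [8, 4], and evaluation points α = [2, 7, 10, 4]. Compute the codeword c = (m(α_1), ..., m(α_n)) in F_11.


c = [5, 3, 4, 2]

Message polynomial: m(x) = 8 + 4·x (mod 11).
For each evaluation point α_i, compute m(α_i) mod 11:
  α_1 = 2: Horner steps 4 → 5, so m(2) = 5.
  α_2 = 7: Horner steps 4 → 3, so m(7) = 3.
  α_3 = 10: Horner steps 4 → 4, so m(10) = 4.
  α_4 = 4: Horner steps 4 → 2, so m(4) = 2.
Codeword c = [5, 3, 4, 2] ∈ F_11^4.


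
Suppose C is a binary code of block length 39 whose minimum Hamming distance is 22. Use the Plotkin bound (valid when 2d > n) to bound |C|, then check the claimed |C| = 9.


Plotkin bound M ≤ 8; given |C| = 9 > bound (violated).

Check applicability: 2d = 44, n = 39.
2d − n = 5 > 0, so Plotkin applies.
Compute d/(2d−n) = 22/5 ≈ 4.4000.
⌊d/(2d−n)⌋ = 4.
Plotkin bound: M ≤ 2·4 = 8.
Given |C| = 9, check: VIOLATED.
This |C| is above the Plotkin bound, so no binary code with n = 39, d = 22 and 9 codewords exists.


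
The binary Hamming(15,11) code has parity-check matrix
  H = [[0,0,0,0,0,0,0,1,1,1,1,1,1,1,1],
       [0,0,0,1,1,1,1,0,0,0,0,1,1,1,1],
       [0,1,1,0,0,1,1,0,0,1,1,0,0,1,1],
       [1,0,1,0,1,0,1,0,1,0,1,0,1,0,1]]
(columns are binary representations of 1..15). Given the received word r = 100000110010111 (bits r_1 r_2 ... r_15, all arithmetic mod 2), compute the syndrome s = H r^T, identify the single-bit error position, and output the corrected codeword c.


s = (1, 0, 0, 1)^T, error position = 9, corrected codeword c = 100000111010111

Compute s = H r^T mod 2 one row at a time:
  s_1 = 1 + 0 + 0 + 1 + 0 + 1 + 1 + 1 = 5 ≡ 1 (mod 2).
  s_2 = 0 + 0 + 0 + 1 + 0 + 1 + 1 + 1 = 4 ≡ 0 (mod 2).
  s_3 = 0 + 0 + 0 + 1 + 0 + 1 + 1 + 1 = 4 ≡ 0 (mod 2).
  s_4 = 1 + 0 + 0 + 1 + 0 + 1 + 1 + 1 = 5 ≡ 1 (mod 2).
s = (1, 0, 0, 1)^T — this equals column 9 of H (binary 1001), so error is at position 9.
Correct: flip bit 9 of r = 100000110010111 to get c = 100000111010111.


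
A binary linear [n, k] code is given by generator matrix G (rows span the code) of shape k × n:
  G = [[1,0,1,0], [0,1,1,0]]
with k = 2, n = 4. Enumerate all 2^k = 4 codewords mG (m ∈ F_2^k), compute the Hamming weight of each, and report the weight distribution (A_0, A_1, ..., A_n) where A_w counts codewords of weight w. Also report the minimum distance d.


Weight distribution: A_0 = 1, A_2 = 3. Minimum distance d = 2.

Enumerate all 2^2 = 4 messages m ∈ F_2^2.
For each, compute codeword c = mG in F_2^4, then tally its weight.
  m = 00 → c = 0000, weight = 0.
  m = 10 → c = 1010, weight = 2.
  m = 01 → c = 0110, weight = 2.
  m = 11 → c = 1100, weight = 2.
Tally weights:
  weight 0: 1 codewords.
  weight 2: 3 codewords.
Minimum distance d = smallest w > 0 with A_w > 0 = 2.
Sanity: Σ A_w = 4 = 2^2 = 4 ✓.


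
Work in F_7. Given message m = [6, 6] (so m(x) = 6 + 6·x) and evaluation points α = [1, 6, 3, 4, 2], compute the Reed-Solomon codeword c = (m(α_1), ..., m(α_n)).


c = [5, 0, 3, 2, 4]

Message polynomial: m(x) = 6 + 6·x (mod 7).
For each evaluation point α_i, compute m(α_i) mod 7:
  α_1 = 1: Horner steps 6 → 5, so m(1) = 5.
  α_2 = 6: Horner steps 6 → 0, so m(6) = 0.
  α_3 = 3: Horner steps 6 → 3, so m(3) = 3.
  α_4 = 4: Horner steps 6 → 2, so m(4) = 2.
  α_5 = 2: Horner steps 6 → 4, so m(2) = 4.
Codeword c = [5, 0, 3, 2, 4] ∈ F_7^5.


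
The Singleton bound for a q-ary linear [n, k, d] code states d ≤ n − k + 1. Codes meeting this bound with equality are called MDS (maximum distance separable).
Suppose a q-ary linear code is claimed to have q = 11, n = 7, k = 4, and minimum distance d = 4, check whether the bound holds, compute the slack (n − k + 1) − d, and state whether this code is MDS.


Singleton RHS = n − k + 1 = 4, slack = 0, bound satisfied, MDS.

Singleton bound: d ≤ n − k + 1.
Here n = 7, k = 4, so n − k + 1 = 4.
Given d = 4, check d ≤ 4: YES.
Slack = (n − k + 1) − d = 0.
The code is MDS (slack = 0).
Description: the claimed parameters are [7, 4, 4]_11; such a code would be MDS (meets Singleton bound).


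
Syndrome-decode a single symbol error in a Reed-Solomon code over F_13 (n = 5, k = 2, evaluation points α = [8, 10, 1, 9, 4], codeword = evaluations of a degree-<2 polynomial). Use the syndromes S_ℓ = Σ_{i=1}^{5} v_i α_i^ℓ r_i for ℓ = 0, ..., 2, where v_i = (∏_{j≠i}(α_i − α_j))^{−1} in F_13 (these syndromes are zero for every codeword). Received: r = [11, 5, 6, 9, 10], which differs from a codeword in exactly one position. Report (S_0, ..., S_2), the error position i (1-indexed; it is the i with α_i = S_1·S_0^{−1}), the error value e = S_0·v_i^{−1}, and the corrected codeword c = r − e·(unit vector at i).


S = (12, 4, 10), error at position 4, error magnitude e = 1, c = [11, 5, 6, 8, 10].

Step 1: column multipliers v_i = (∏_{j≠i}(α_i − α_j))^{−1} mod 13.
  i = 1 (α = 8): (8−10)(8−1)(8−9)(8−4) = (−2)·7·(−1)·4 = 56 ≡ 4, so v_1 = 4^{−1} = 10 (mod 13).
  i = 2 (α = 10): (10−8)(10−1)(10−9)(10−4) = 2·9·1·6 = 108 ≡ 4, so v_2 = 4^{−1} = 10 (mod 13).
  i = 3 (α = 1): (1−8)(1−10)(1−9)(1−4) = (−7)·(−9)·(−8)·(−3) = 1512 ≡ 4, so v_3 = 4^{−1} = 10 (mod 13).
  i = 4 (α = 9): (9−8)(9−10)(9−1)(9−4) = 1·(−1)·8·5 = −40 ≡ 12, so v_4 = 12^{−1} = 12 (mod 13).
  i = 5 (α = 4): (4−8)(4−10)(4−1)(4−9) = (−4)·(−6)·3·(−5) = −360 ≡ 4, so v_5 = 4^{−1} = 10 (mod 13).
  v = [10, 10, 10, 12, 10].
Step 2: syndromes of r = [11, 5, 6, 9, 10] (all sums mod 13).
  S_0 = Σ v_i r_i = 10·11 + 10·5 + 10·6 + 12·9 + 10·10 = 428 ≡ 12.
  S_1 = Σ v_i α_i r_i = 10·8·11 + 10·10·5 + 10·1·6 + 12·9·9 + 10·4·10 = 2812 ≡ 4.
  α_i^2 mod 13 = [12, 9, 1, 3, 3].
  S_2 = Σ v_i α_i^2 r_i = 10·12·11 + 10·9·5 + 10·1·6 + 12·3·9 + 10·3·10 = 2454 ≡ 10.
  S = (12, 4, 10) ≠ 0, so r is not a codeword (an error is present).
Step 3: locate the error. For a single error e at position i, S_ℓ = v_i·e·α_i^ℓ, so α_err = S_1/S_0.
  S_0^{−1} = 12^{−1} = 12 (mod 13), so α_err = 4·12 = 48 ≡ 9 = α_4. Error position i = 4.
  Consistency check: S_2/S_1 = 10·10 = 100 ≡ 9 = α_err ✓ (single-error assumption holds).
Step 4: error magnitude e = S_0/v_4 = S_0·∏_{j≠4}(α_4 − α_j) = 12·12 = 144 ≡ 1 (mod 13).
Step 5: correct position 4: c_4 = r_4 − e = 9 − 1 ≡ 8 (mod 13). Hence c = [11, 5, 6, 8, 10].
  Check: interpolating c through the α_i gives m(x) = 9 + 10·x (degree < 2) with m(α_i) = c_i for every i, so c is indeed a codeword.


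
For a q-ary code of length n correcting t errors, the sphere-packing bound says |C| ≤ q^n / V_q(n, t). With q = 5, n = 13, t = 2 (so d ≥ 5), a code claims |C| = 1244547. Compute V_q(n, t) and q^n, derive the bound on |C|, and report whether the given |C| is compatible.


V_q(n, t) = 1301, q^n = 1220703125, Hamming bound = 938280, |C| = 1244547 > bound (violated).

Step 1: Compute V_q(n, t) = Σ_{j=0}^2 C(n, j) (q−1)^j.
  j = 0: C(13,0)·(4)^0 = 1·1 = 1.
  j = 1: C(13,1)·(4)^1 = 13·4 = 52.
  j = 2: C(13,2)·(4)^2 = 78·16 = 1248.
  V_q(n, t) = 1 + 52 + 1248 = 1301.
Step 2: q^n = 5^13 = 1220703125.
Step 3: Hamming bound ⌊q^n / V_q(n,t)⌋ = ⌊1220703125/1301⌋ = 938280.
Step 4: Compare |C| = 1244547 to 938280: violated.
The claimed |C| lies above the Hamming bound, so no 5-ary code of length 13 with d ≥ 5 can have 1244547 codewords.


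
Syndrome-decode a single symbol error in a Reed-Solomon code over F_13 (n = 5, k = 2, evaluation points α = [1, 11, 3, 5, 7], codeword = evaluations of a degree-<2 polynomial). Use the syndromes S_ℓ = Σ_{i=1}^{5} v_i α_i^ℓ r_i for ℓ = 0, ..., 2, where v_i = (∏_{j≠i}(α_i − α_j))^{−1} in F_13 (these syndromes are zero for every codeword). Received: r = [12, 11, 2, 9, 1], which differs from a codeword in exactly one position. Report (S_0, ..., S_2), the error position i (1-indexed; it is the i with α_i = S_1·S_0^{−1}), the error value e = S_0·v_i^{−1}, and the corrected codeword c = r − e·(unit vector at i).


S = (12, 10, 4), error at position 3, error magnitude e = 11, c = [12, 11, 4, 9, 1].

Step 1: column multipliers v_i = (∏_{j≠i}(α_i − α_j))^{−1} mod 13.
  i = 1 (α = 1): (1−11)(1−3)(1−5)(1−7) = (−10)·(−2)·(−4)·(−6) = 480 ≡ 12, so v_1 = 12^{−1} = 12 (mod 13).
  i = 2 (α = 11): (11−1)(11−3)(11−5)(11−7) = 10·8·6·4 = 1920 ≡ 9, so v_2 = 9^{−1} = 3 (mod 13).
  i = 3 (α = 3): (3−1)(3−11)(3−5)(3−7) = 2·(−8)·(−2)·(−4) = −128 ≡ 2, so v_3 = 2^{−1} = 7 (mod 13).
  i = 4 (α = 5): (5−1)(5−11)(5−3)(5−7) = 4·(−6)·2·(−2) = 96 ≡ 5, so v_4 = 5^{−1} = 8 (mod 13).
  i = 5 (α = 7): (7−1)(7−11)(7−3)(7−5) = 6·(−4)·4·2 = −192 ≡ 3, so v_5 = 3^{−1} = 9 (mod 13).
  v = [12, 3, 7, 8, 9].
Step 2: syndromes of r = [12, 11, 2, 9, 1] (all sums mod 13).
  S_0 = Σ v_i r_i = 12·12 + 3·11 + 7·2 + 8·9 + 9·1 = 272 ≡ 12.
  S_1 = Σ v_i α_i r_i = 12·1·12 + 3·11·11 + 7·3·2 + 8·5·9 + 9·7·1 = 972 ≡ 10.
  α_i^2 mod 13 = [1, 4, 9, 12, 10].
  S_2 = Σ v_i α_i^2 r_i = 12·1·12 + 3·4·11 + 7·9·2 + 8·12·9 + 9·10·1 = 1356 ≡ 4.
  S = (12, 10, 4) ≠ 0, so r is not a codeword (an error is present).
Step 3: locate the error. For a single error e at position i, S_ℓ = v_i·e·α_i^ℓ, so α_err = S_1/S_0.
  S_0^{−1} = 12^{−1} = 12 (mod 13), so α_err = 10·12 = 120 ≡ 3 = α_3. Error position i = 3.
  Consistency check: S_2/S_1 = 4·4 = 16 ≡ 3 = α_err ✓ (single-error assumption holds).
Step 4: error magnitude e = S_0/v_3 = S_0·∏_{j≠3}(α_3 − α_j) = 12·2 = 24 ≡ 11 (mod 13).
Step 5: correct position 3: c_3 = r_3 − e = 2 − 11 ≡ 4 (mod 13). Hence c = [12, 11, 4, 9, 1].
  Check: interpolating c through the α_i gives m(x) = 3 + 9·x (degree < 2) with m(α_i) = c_i for every i, so c is indeed a codeword.


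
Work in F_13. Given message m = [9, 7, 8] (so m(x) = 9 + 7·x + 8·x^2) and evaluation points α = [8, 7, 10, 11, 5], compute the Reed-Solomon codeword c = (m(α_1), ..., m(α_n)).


c = [5, 8, 8, 1, 10]

Message polynomial: m(x) = 9 + 7·x + 8·x^2 (mod 13).
For each evaluation point α_i, compute m(α_i) mod 13:
  α_1 = 8: Horner steps 8 → 6 → 5, so m(8) = 5.
  α_2 = 7: Horner steps 8 → 11 → 8, so m(7) = 8.
  α_3 = 10: Horner steps 8 → 9 → 8, so m(10) = 8.
  α_4 = 11: Horner steps 8 → 4 → 1, so m(11) = 1.
  α_5 = 5: Horner steps 8 → 8 → 10, so m(5) = 10.
Codeword c = [5, 8, 8, 1, 10] ∈ F_13^5.


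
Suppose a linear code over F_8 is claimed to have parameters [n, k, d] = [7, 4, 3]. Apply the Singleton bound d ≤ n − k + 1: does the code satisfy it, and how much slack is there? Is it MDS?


Singleton RHS = n − k + 1 = 4, slack = 1, bound satisfied, not MDS.

Singleton bound: d ≤ n − k + 1.
Here n = 7, k = 4, so n − k + 1 = 4.
Given d = 3, check d ≤ 4: YES.
Slack = (n − k + 1) − d = 1.
The code is NOT MDS (slack = 1 > 0).
Description: the claimed parameters are [7, 4, 3]_8; such a code would be non-MDS.


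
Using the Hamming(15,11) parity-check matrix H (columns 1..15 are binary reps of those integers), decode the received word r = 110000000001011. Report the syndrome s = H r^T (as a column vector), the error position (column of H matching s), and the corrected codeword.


s = (1, 1, 1, 0)^T, error position = 14, corrected codeword c = 110000000001001

Compute s = H r^T mod 2 one row at a time:
  s_1 = 0 + 0 + 0 + 0 + 1 + 0 + 1 + 1 = 3 ≡ 1 (mod 2).
  s_2 = 0 + 0 + 0 + 0 + 1 + 0 + 1 + 1 = 3 ≡ 1 (mod 2).
  s_3 = 1 + 0 + 0 + 0 + 0 + 0 + 1 + 1 = 3 ≡ 1 (mod 2).
  s_4 = 1 + 0 + 0 + 0 + 0 + 0 + 0 + 1 = 2 ≡ 0 (mod 2).
s = (1, 1, 1, 0)^T — this equals column 14 of H (binary 1110), so error is at position 14.
Correct: flip bit 14 of r = 110000000001011 to get c = 110000000001001.


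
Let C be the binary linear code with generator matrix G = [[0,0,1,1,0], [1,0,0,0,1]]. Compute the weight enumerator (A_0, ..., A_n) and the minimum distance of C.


Weight distribution: A_0 = 1, A_2 = 2, A_4 = 1. Minimum distance d = 2.

Enumerate all 2^2 = 4 messages m ∈ F_2^2.
For each, compute codeword c = mG in F_2^5, then tally its weight.
  m = 00 → c = 00000, weight = 0.
  m = 10 → c = 00110, weight = 2.
  m = 01 → c = 10001, weight = 2.
  m = 11 → c = 10111, weight = 4.
Tally weights:
  weight 0: 1 codewords.
  weight 2: 2 codewords.
  weight 4: 1 codewords.
Minimum distance d = smallest w > 0 with A_w > 0 = 2.
Sanity: Σ A_w = 4 = 2^2 = 4 ✓.


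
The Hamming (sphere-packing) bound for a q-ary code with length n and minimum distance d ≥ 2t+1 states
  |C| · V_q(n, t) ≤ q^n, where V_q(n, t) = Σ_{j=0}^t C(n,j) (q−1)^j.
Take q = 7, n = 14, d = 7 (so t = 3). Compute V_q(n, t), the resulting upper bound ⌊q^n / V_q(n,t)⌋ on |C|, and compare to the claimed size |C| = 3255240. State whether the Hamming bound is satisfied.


V_q(n, t) = 81985, q^n = 678223072849, Hamming bound = 8272526, |C| = 3255240 ≤ bound (satisfied).

Step 1: Compute V_q(n, t) = Σ_{j=0}^3 C(n, j) (q−1)^j.
  j = 0: C(14,0)·(6)^0 = 1·1 = 1.
  j = 1: C(14,1)·(6)^1 = 14·6 = 84.
  j = 2: C(14,2)·(6)^2 = 91·36 = 3276.
  j = 3: C(14,3)·(6)^3 = 364·216 = 78624.
  V_q(n, t) = 1 + 84 + 3276 + 78624 = 81985.
Step 2: q^n = 7^14 = 678223072849.
Step 3: Hamming bound ⌊q^n / V_q(n,t)⌋ = ⌊678223072849/81985⌋ = 8272526.
Step 4: Compare |C| = 3255240 to 8272526: satisfied.
The claimed |C| lies below the Hamming bound.


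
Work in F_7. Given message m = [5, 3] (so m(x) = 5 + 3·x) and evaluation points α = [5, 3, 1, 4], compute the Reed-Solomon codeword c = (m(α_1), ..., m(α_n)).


c = [6, 0, 1, 3]

Message polynomial: m(x) = 5 + 3·x (mod 7).
For each evaluation point α_i, compute m(α_i) mod 7:
  α_1 = 5: Horner steps 3 → 6, so m(5) = 6.
  α_2 = 3: Horner steps 3 → 0, so m(3) = 0.
  α_3 = 1: Horner steps 3 → 1, so m(1) = 1.
  α_4 = 4: Horner steps 3 → 3, so m(4) = 3.
Codeword c = [6, 0, 1, 3] ∈ F_7^4.


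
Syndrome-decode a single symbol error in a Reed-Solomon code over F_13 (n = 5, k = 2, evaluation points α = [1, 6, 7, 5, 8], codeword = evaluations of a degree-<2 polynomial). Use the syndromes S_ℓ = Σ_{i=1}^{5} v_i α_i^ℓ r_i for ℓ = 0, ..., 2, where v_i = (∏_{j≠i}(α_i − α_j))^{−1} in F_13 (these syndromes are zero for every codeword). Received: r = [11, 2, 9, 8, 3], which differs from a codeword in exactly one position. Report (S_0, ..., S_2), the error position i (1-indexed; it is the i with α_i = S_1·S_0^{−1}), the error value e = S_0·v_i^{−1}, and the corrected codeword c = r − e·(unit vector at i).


S = (12, 12, 12), error at position 1, error magnitude e = 5, c = [6, 2, 9, 8, 3].

Step 1: column multipliers v_i = (∏_{j≠i}(α_i − α_j))^{−1} mod 13.
  i = 1 (α = 1): (1−6)(1−7)(1−5)(1−8) = (−5)·(−6)·(−4)·(−7) = 840 ≡ 8, so v_1 = 8^{−1} = 5 (mod 13).
  i = 2 (α = 6): (6−1)(6−7)(6−5)(6−8) = 5·(−1)·1·(−2) = 10 ≡ 10, so v_2 = 10^{−1} = 4 (mod 13).
  i = 3 (α = 7): (7−1)(7−6)(7−5)(7−8) = 6·1·2·(−1) = −12 ≡ 1, so v_3 = 1^{−1} = 1 (mod 13).
  i = 4 (α = 5): (5−1)(5−6)(5−7)(5−8) = 4·(−1)·(−2)·(−3) = −24 ≡ 2, so v_4 = 2^{−1} = 7 (mod 13).
  i = 5 (α = 8): (8−1)(8−6)(8−7)(8−5) = 7·2·1·3 = 42 ≡ 3, so v_5 = 3^{−1} = 9 (mod 13).
  v = [5, 4, 1, 7, 9].
Step 2: syndromes of r = [11, 2, 9, 8, 3] (all sums mod 13).
  S_0 = Σ v_i r_i = 5·11 + 4·2 + 1·9 + 7·8 + 9·3 = 155 ≡ 12.
  S_1 = Σ v_i α_i r_i = 5·1·11 + 4·6·2 + 1·7·9 + 7·5·8 + 9·8·3 = 662 ≡ 12.
  α_i^2 mod 13 = [1, 10, 10, 12, 12].
  S_2 = Σ v_i α_i^2 r_i = 5·1·11 + 4·10·2 + 1·10·9 + 7·12·8 + 9·12·3 = 1221 ≡ 12.
  S = (12, 12, 12) ≠ 0, so r is not a codeword (an error is present).
Step 3: locate the error. For a single error e at position i, S_ℓ = v_i·e·α_i^ℓ, so α_err = S_1/S_0.
  S_0^{−1} = 12^{−1} = 12 (mod 13), so α_err = 12·12 = 144 ≡ 1 = α_1. Error position i = 1.
  Consistency check: S_2/S_1 = 12·12 = 144 ≡ 1 = α_err ✓ (single-error assumption holds).
Step 4: error magnitude e = S_0/v_1 = S_0·∏_{j≠1}(α_1 − α_j) = 12·8 = 96 ≡ 5 (mod 13).
Step 5: correct position 1: c_1 = r_1 − e = 11 − 5 ≡ 6 (mod 13). Hence c = [6, 2, 9, 8, 3].
  Check: interpolating c through the α_i gives m(x) = 12 + 7·x (degree < 2) with m(α_i) = c_i for every i, so c is indeed a codeword.
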